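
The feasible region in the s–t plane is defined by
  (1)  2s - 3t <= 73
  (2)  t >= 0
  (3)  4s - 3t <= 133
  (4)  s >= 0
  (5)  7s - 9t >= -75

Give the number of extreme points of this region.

Intersecting each pair of boundary lines and keeping only the points that satisfy every inequality leaves:
  (133/4, 0)
  (0, 0)
  (474/5, 1231/15)
  (0, 25/3)

4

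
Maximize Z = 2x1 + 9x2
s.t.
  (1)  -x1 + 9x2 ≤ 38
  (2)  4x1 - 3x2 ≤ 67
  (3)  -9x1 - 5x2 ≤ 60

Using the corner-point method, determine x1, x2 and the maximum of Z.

Corner points and Z = 2x1 + 9x2:
  (239/11, 73/11) → Z = 1135/11
  (-365/43, 141/43) → Z = 539/43
  (155/47, -843/47) → Z = -7277/47

x1 = 239/11, x2 = 73/11, maximum Z = 1135/11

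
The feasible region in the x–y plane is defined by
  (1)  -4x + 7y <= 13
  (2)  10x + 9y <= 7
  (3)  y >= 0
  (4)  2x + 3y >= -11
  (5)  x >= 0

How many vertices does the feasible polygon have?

Pairwise boundary intersections that survive every other constraint:
  (7/10, 0)
  (0, 7/9)
  (0, 0)

3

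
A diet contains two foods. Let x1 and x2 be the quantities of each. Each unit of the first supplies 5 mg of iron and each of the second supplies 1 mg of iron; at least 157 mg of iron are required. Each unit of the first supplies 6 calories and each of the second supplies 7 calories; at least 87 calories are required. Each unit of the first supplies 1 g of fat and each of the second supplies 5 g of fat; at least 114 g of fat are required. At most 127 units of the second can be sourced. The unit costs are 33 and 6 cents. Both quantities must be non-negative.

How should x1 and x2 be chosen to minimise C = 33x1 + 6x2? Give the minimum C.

Vertices and C = 33x1 + 6x2:
  (114, 0) → C = 3762
  (671/24, 413/24) → C = 8207/8
  (6, 127) → C = 960
The feasible region is unbounded (it extends along (1, 0)), but C strictly increases along every unbounded feasible direction, so there is no improving ray and the minimum is attained at a vertex.

At the optimal vertex, 5x1 + x2 = 157 and x2 = 127.
Solving simultaneously gives x1 = 6, x2 = 127.

x1 = 6, x2 = 127, minimum C = 960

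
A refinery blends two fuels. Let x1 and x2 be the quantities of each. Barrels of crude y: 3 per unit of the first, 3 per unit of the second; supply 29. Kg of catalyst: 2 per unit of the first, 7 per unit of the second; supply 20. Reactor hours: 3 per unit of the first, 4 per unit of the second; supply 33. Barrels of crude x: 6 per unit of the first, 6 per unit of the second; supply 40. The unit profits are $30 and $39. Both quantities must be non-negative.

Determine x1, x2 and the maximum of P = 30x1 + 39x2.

Vertices and P = 30x1 + 39x2:
  (0, 0) → P = 0
  (0, 20/7) → P = 780/7
  (20/3, 0) → P = 200
  (16/3, 4/3) → P = 212

At the optimal vertex, 2x1 + 7x2 = 20 and 6x1 + 6x2 = 40.
Solving simultaneously gives x1 = 16/3, x2 = 4/3.

x1 = 16/3, x2 = 4/3, maximum P = 212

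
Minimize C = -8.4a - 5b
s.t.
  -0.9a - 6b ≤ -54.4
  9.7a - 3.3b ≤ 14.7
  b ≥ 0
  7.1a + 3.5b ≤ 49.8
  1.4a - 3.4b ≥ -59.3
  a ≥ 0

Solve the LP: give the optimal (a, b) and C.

a = 0, b = 498/35, minimum C = -498/7

Feasible corners and C = -8.4a - 5b:
  (2168/789, 34142/3945) → C = -261766/3945
  (0, 136/15) → C = -136/3
  (0, 498/35) → C = -498/7

The binding constraints are 7.1a + 3.5b = 49.8 and a = 0.
Solving simultaneously gives a = 0, b = 498/35.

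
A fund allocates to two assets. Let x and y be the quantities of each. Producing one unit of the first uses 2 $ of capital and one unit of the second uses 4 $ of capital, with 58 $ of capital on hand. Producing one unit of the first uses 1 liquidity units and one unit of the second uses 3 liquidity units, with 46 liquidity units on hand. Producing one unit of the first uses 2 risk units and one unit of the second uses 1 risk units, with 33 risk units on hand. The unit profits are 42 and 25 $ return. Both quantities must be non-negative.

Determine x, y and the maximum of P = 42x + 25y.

x = 37/3, y = 25/3, maximum P = 2179/3

Vertices and P = 42x + 25y:
  (0, 0) → P = 0
  (0, 29/2) → P = 725/2
  (33/2, 0) → P = 693
  (37/3, 25/3) → P = 2179/3

The optimum lies where 2x + 4y = 58 and 2x + y = 33.
Solving simultaneously gives x = 37/3, y = 25/3.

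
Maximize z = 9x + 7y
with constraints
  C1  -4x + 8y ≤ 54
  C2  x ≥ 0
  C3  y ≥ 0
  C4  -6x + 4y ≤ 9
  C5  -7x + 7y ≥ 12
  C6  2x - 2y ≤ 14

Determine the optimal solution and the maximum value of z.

Extreme points and z = 9x + 7y:
  (9/2, 9) → z = 207/2
  (141/14, 165/14) → z = 1212/7
  (0, 9/4) → z = 63/4
  (0, 12/7) → z = 12

The binding constraints are -4x + 8y = 54 and -7x + 7y = 12.
Solving simultaneously gives x = 141/14, y = 165/14.

x = 141/14, y = 165/14, maximum z = 1212/7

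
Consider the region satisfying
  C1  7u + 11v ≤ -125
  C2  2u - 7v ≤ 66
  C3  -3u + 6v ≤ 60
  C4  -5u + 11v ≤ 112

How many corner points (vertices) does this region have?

Intersecting each pair of boundary lines and keeping only the points that satisfy every inequality leaves:
  (-149/71, -712/71)
  (-94/5, 3/5)
  (-272/3, -106/3)

3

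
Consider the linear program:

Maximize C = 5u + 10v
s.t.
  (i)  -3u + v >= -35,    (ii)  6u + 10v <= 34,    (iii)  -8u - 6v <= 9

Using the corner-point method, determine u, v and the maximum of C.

u = -147/22, v = 163/22, maximum C = 895/22

Extreme points and C = 5u + 10v:
  (32/3, -3) → C = 70/3
  (201/26, -307/26) → C = -2065/26
  (-147/22, 163/22) → C = 895/22

The binding constraints are 6u + 10v = 34 and -8u - 6v = 9.
Solving simultaneously gives u = -147/22, v = 163/22.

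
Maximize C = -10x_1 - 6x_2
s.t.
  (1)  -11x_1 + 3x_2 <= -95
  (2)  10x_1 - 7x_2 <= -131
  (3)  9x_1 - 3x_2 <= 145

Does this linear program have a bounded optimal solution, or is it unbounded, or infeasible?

bounded optimum

Corner points and C = -10x_1 - 6x_2:
  (1058/47, 2391/47) → C = -24926/47
  (128/3, 239/3) → C = -2714/3
The feasible region has finitely many vertices and no improving ray; the maximum is -24926/47 at (1058/47, 2391/47).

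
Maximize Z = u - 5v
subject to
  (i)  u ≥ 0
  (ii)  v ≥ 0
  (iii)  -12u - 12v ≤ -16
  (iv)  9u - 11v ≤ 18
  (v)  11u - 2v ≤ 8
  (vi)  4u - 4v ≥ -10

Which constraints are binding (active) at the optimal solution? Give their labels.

(iii) and (v)

Vertices and Z = u - 5v:
  (0, 4/3) → Z = -20/3
  (0, 5/2) → Z = -25/2
  (32/39, 20/39) → Z = -68/39
  (13/9, 71/18) → Z = -329/18

The maximum is at (32/39, 20/39). Substituting into each constraint, equality holds for (iii) and (v); the remaining constraints have slack.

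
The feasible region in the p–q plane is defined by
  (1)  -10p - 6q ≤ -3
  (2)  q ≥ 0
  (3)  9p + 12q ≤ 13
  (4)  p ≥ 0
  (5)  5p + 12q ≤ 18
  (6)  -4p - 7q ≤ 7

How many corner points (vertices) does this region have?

4

Intersecting each pair of boundary lines and keeping only the points that satisfy every inequality leaves:
  (3/10, 0)
  (0, 1/2)
  (13/9, 0)
  (0, 13/12)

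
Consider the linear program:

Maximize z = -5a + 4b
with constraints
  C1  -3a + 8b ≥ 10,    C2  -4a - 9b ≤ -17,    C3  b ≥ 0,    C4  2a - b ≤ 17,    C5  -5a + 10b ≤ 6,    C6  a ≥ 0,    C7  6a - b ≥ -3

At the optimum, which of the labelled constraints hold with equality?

Corner points and z = -5a + 4b:
  (146/13, 71/13) → z = -446/13
  (26/5, 16/5) → z = -66/5
  (176/15, 97/15) → z = -164/5

The maximum is at (26/5, 16/5). Substituting into each constraint, equality holds for C1 and C5; the remaining constraints have slack.

C1 and C5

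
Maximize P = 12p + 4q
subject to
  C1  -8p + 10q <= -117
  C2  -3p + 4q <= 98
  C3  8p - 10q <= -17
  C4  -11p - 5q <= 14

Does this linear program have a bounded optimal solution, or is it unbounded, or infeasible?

Constraints -8p + 10q ≤ -117 and 8p - 10q ≤ -17 have parallel boundaries but demand opposite sides — no point can satisfy both, so the region is empty.

infeasible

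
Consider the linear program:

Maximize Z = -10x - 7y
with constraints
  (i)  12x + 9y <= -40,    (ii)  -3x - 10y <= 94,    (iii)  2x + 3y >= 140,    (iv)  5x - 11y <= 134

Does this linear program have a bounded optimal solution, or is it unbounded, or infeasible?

unbounded

From the feasible point (-230/3, 880/9), moving in the direction (-9, 12) keeps every constraint satisfied while Z increases without bound.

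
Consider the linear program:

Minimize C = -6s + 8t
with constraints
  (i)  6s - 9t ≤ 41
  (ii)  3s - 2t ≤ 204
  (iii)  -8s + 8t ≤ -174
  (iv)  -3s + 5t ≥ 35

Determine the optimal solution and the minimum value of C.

s = 1090/9, t = 239/3, minimum C = -268/3

Extreme points and C = -6s + 8t:
  (321/2, 555/4) → C = 147
  (1090/9, 239/3) → C = -268/3
  (575/8, 401/8) → C = -121/4

The binding constraints are 3s - 2t = 204 and -3s + 5t = 35.
Solving simultaneously gives s = 1090/9, t = 239/3.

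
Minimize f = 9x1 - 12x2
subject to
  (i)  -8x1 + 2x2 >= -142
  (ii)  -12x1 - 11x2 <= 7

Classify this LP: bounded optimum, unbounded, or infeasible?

From the feasible point (387/28, -110/7), moving in the direction (-11, 12) keeps every constraint satisfied while f decreases without bound.

unbounded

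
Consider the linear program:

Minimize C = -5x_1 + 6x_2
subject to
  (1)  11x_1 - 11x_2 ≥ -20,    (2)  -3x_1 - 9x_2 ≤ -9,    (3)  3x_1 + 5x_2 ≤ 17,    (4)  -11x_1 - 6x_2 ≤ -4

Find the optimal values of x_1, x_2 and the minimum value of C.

Corner points and C = -5x_1 + 6x_2:
  (87/88, 247/88) → C = 1047/88
  (-76/187, 24/17) → C = 1964/187
  (9, -2) → C = -57
  (-2/9, 29/27) → C = 68/9

The binding constraints are -3x_1 - 9x_2 = -9 and 3x_1 + 5x_2 = 17.
Solving simultaneously gives x_1 = 9, x_2 = -2.

x_1 = 9, x_2 = -2, minimum C = -57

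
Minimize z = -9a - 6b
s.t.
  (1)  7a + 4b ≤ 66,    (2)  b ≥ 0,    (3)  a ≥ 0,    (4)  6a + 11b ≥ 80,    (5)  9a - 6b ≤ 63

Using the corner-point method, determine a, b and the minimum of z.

a = 0, b = 33/2, minimum z = -99

Corner points and z = -9a - 6b:
  (0, 33/2) → z = -99
  (406/53, 164/53) → z = -4638/53
  (0, 80/11) → z = -480/11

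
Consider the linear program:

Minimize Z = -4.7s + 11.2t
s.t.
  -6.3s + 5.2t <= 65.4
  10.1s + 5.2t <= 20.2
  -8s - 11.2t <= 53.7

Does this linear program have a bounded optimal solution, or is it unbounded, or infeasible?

bounded optimum

Feasible corners and Z = -4.7s + 11.2t:
  (-113/41, 1515/164) → Z = 47731/410
  (-25293/2804, 18489/11216) → Z = 1706463/28040
  (12637/1788, -70397/7152) → Z = -513011/3576
The feasible region has finitely many vertices and no improving ray; the minimum is -513011/3576 at (12637/1788, -70397/7152).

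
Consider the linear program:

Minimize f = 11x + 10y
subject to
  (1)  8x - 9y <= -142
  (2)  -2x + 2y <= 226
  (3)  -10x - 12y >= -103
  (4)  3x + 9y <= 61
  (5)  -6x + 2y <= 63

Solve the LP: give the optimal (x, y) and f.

x = -283/38, y = 174/19, minimum f = 367/38

Vertices and f = 11x + 10y:
  (-81/11, 914/99) → f = 1121/99
  (-283/38, 174/19) → f = 367/38
  (-89/12, 37/4) → f = 131/12

At the optimal vertex, 8x - 9y = -142 and -6x + 2y = 63.
Solving simultaneously gives x = -283/38, y = 174/19.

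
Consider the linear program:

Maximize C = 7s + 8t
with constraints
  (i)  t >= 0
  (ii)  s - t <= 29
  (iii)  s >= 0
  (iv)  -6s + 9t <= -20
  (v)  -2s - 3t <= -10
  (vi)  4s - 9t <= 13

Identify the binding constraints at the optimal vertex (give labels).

(ii) and (iv)

Corner points and C = 7s + 8t:
  (241/3, 154/3) → C = 973
  (248/5, 103/5) → C = 512
  (25/6, 5/9) → C = 605/18
  (43/10, 7/15) → C = 203/6

The maximum is at (241/3, 154/3). Substituting into each constraint, equality holds for (ii) and (iv); the remaining constraints have slack.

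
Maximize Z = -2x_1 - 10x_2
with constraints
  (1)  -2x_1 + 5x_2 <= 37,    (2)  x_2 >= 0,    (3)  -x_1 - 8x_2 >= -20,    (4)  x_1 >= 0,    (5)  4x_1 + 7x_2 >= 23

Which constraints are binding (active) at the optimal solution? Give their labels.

Corner points and Z = -2x_1 - 10x_2:
  (20, 0) → Z = -40
  (23/4, 0) → Z = -23/2
  (44/25, 57/25) → Z = -658/25

The maximum is at (23/4, 0). Substituting into each constraint, equality holds for (2) and (5); the remaining constraints have slack.

(2) and (5)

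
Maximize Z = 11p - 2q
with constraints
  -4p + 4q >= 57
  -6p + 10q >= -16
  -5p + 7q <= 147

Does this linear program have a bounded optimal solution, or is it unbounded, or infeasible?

bounded optimum

Extreme points and Z = 11p - 2q:
  (-317/8, -203/8) → Z = -3081/8
  (189/8, 303/8) → Z = 1473/8
  (-791/4, -481/4) → Z = -7739/4
The feasible region has finitely many vertices and no improving ray; the maximum is 1473/8 at (189/8, 303/8).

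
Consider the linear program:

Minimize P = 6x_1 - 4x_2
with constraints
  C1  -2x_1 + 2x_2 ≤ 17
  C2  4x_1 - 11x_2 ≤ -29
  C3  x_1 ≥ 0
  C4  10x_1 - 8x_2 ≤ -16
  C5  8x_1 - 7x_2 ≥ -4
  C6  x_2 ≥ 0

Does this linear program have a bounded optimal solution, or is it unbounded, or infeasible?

infeasible

The boundaries -2x_1 + 2x_2 = 17 and x_1 = 0 meet at (0, 17/2), but that point violates 8x_1 - 7x_2 ≥ -4. Every candidate vertex is excluded by some other constraint, so the feasible region is empty.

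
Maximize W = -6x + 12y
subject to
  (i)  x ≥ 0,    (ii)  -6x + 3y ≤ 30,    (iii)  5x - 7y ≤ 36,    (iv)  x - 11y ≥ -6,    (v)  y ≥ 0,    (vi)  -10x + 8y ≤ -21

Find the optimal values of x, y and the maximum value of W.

The binding constraints are x - 11y = -6 and -10x + 8y = -21.
Solving simultaneously gives x = 93/34, y = 27/34.

x = 93/34, y = 27/34, maximum W = -117/17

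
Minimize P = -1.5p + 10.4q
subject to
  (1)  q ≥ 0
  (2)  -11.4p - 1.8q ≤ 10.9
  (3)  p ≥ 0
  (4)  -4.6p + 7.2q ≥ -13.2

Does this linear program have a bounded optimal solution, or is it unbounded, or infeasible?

Feasible corners and P = -1.5p + 10.4q:
  (0, 0) → P = 0
  (66/23, 0) → P = -99/23
The feasible region has finitely many vertices and no improving ray; the minimum is -99/23 at (66/23, 0).

bounded optimum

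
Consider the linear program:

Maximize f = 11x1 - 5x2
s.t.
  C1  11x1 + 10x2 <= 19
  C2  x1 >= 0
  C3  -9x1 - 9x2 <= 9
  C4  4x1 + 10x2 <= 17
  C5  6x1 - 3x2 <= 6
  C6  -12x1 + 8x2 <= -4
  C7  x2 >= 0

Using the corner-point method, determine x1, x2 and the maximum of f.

x1 = 39/31, x2 = 16/31, maximum f = 349/31

Extreme points and f = 11x1 - 5x2:
  (39/31, 16/31) → f = 349/31
  (12/13, 23/26) → f = 149/26
  (1, 0) → f = 11
  (1/3, 0) → f = 11/3

The binding constraints are 11x1 + 10x2 = 19 and 6x1 - 3x2 = 6.
Solving simultaneously gives x1 = 39/31, x2 = 16/31.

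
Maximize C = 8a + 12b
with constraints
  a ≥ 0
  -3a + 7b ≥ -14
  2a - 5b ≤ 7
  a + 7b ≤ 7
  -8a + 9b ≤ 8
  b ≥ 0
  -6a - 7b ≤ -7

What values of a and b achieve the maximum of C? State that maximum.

Vertices and C = 8a + 12b:
  (84/19, 7/19) → C = 756/19
  (7/2, 0) → C = 28
  (7/65, 64/65) → C = 824/65
  (7/110, 52/55) → C = 652/55
  (7/6, 0) → C = 28/3

a = 84/19, b = 7/19, maximum C = 756/19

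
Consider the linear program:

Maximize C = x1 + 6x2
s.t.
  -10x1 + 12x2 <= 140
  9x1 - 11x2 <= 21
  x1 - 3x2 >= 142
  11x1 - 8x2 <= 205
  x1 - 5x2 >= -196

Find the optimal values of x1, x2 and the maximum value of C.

Vertices and C = x1 + 6x2:
  (-896, -735) → C = -5306
  (-118, -260/3) → C = -638
  (-1499/16, -1257/16) → C = -9041/16

The optimum lies where 9x1 - 11x2 = 21 and x1 - 3x2 = 142.
Solving simultaneously gives x1 = -1499/16, x2 = -1257/16.

x1 = -1499/16, x2 = -1257/16, maximum C = -9041/16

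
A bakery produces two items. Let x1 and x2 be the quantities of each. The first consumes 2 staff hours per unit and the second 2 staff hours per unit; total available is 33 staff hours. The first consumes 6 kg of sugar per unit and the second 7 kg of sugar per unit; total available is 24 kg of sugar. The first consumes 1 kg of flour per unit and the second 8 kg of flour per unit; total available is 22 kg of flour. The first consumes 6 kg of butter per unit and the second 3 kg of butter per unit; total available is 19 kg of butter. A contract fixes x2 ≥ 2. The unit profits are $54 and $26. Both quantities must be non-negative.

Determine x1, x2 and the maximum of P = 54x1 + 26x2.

x1 = 5/3, x2 = 2, maximum P = 142

Feasible corners and P = 54x1 + 26x2:
  (0, 11/4) → P = 143/2
  (0, 2) → P = 52
  (38/41, 108/41) → P = 4860/41
  (5/3, 2) → P = 142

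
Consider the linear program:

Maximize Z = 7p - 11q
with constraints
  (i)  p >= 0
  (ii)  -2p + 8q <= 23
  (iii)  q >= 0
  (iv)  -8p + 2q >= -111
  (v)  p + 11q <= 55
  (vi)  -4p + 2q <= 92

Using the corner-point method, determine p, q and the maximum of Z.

p = 111/8, q = 0, maximum Z = 777/8

Corner points and Z = 7p - 11q:
  (0, 23/8) → Z = -253/8
  (0, 0) → Z = 0
  (187/30, 133/30) → Z = -77/15
  (111/8, 0) → Z = 777/8
  (1331/90, 329/90) → Z = 2849/45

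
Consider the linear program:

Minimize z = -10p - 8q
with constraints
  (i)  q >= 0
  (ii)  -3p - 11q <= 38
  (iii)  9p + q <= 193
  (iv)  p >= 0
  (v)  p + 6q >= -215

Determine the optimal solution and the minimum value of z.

p = 0, q = 193, minimum z = -1544

Feasible corners and z = -10p - 8q:
  (193/9, 0) → z = -1930/9
  (0, 0) → z = 0
  (0, 193) → z = -1544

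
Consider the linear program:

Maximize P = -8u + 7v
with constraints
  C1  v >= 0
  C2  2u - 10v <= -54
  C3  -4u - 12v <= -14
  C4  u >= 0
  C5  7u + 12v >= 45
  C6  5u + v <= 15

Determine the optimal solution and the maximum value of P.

Extreme points and P = -8u + 7v:
  (0, 27/5) → P = 189/5
  (24/13, 75/13) → P = 333/13
  (0, 15) → P = 105

u = 0, v = 15, maximum P = 105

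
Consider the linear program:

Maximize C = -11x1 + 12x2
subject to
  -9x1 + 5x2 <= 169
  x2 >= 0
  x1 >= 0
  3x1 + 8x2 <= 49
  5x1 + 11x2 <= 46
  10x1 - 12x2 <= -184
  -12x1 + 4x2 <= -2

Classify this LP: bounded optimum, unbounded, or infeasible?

The boundaries x2 = 0 and 5x1 + 11x2 = 46 meet at (46/5, 0), but that point violates 10x1 - 12x2 ≤ -184. Every candidate vertex is excluded by some other constraint, so the feasible region is empty.

infeasible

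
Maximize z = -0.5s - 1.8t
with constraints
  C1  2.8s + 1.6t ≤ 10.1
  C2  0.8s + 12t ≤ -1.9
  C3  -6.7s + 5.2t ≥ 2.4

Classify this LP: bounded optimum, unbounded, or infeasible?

From the feasible point (-967/2114, -1081/8456), moving in the direction (-5.2, -6.7) keeps every constraint satisfied while z increases without bound.

unbounded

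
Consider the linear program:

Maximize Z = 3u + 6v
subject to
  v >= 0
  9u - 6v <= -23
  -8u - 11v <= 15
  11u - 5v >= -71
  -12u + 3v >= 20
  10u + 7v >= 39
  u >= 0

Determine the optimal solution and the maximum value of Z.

Vertices and Z = 3u + 6v:
  (113/27, 632/27) → Z = 153
  (0, 71/5) → Z = 426/5
  (0, 20/3) → Z = 40

At the optimal vertex, 11u - 5v = -71 and -12u + 3v = 20.
Solving simultaneously gives u = 113/27, v = 632/27.

u = 113/27, v = 632/27, maximum Z = 153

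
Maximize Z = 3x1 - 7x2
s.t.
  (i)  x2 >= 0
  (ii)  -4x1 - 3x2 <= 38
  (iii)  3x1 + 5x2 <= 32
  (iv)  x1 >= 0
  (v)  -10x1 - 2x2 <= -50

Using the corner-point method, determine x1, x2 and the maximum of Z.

Corner points and Z = 3x1 - 7x2:
  (32/3, 0) → Z = 32
  (5, 0) → Z = 15
  (93/22, 85/22) → Z = -158/11

x1 = 32/3, x2 = 0, maximum Z = 32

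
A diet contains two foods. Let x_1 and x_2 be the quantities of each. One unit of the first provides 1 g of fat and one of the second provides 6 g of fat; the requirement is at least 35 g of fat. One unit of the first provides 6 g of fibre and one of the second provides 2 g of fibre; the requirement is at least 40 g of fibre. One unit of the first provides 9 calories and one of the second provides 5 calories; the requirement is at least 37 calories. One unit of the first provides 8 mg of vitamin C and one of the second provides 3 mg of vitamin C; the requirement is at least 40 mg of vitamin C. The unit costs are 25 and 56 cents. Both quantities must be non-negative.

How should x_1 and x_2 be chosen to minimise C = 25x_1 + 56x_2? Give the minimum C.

The feasible region is unbounded (it extends along (0, 1), (1, 0)), but C strictly increases along every unbounded feasible direction, so there is no improving ray and the minimum is attained at a vertex.

x_1 = 5, x_2 = 5, minimum C = 405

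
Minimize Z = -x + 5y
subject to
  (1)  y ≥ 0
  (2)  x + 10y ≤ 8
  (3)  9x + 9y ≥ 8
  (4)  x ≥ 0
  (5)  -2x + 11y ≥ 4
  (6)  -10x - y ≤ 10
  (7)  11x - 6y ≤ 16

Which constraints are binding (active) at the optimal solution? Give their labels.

(2) and (5)

Feasible corners and Z = -x + 5y:
  (8/81, 64/81) → Z = 104/27
  (48/31, 20/31) → Z = 52/31
  (4/9, 4/9) → Z = 16/9

The minimum is at (48/31, 20/31). Substituting into each constraint, equality holds for (2) and (5); the remaining constraints have slack.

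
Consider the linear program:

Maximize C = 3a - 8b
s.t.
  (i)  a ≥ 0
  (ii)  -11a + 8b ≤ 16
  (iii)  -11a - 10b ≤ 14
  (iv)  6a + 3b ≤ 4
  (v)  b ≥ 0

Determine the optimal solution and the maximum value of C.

Corner points and C = 3a - 8b:
  (0, 4/3) → C = -32/3
  (0, 0) → C = 0
  (2/3, 0) → C = 2

The binding constraints are 6a + 3b = 4 and b = 0.
Solving simultaneously gives a = 2/3, b = 0.

a = 2/3, b = 0, maximum C = 2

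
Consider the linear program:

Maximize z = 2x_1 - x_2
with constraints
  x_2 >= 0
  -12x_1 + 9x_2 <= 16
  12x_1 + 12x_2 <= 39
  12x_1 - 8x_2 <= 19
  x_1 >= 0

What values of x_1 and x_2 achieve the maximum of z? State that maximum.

x_1 = 9/4, x_2 = 1, maximum z = 7/2

Extreme points and z = 2x_1 - x_2:
  (19/12, 0) → z = 19/6
  (0, 0) → z = 0
  (53/84, 55/21) → z = -19/14
  (0, 16/9) → z = -16/9
  (9/4, 1) → z = 7/2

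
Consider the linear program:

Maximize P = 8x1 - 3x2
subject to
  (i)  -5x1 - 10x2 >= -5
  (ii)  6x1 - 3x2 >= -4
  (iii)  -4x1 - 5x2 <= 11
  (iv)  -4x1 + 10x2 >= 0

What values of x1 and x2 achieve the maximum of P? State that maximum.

x1 = 5/9, x2 = 2/9, maximum P = 34/9

Feasible corners and P = 8x1 - 3x2:
  (-1/3, 2/3) → P = -14/3
  (5/9, 2/9) → P = 34/9
  (-5/6, -1/3) → P = -17/3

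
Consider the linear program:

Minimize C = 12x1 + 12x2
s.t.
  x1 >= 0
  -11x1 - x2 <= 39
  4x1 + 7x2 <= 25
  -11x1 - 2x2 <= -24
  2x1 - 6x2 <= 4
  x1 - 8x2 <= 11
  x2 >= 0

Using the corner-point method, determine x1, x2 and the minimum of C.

Corner points and C = 12x1 + 12x2:
  (118/69, 179/69) → C = 1188/23
  (89/19, 17/19) → C = 1272/19
  (76/35, 2/35) → C = 936/35

x1 = 76/35, x2 = 2/35, minimum C = 936/35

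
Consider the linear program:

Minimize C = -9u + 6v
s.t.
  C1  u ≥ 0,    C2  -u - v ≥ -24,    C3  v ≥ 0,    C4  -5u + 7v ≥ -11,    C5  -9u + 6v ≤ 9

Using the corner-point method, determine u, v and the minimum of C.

u = 179/12, v = 109/12, minimum C = -319/4

Vertices and C = -9u + 6v:
  (0, 0) → C = 0
  (0, 3/2) → C = 9
  (179/12, 109/12) → C = -319/4
  (9, 15) → C = 9
  (11/5, 0) → C = -99/5

At the optimal vertex, -u - v = -24 and -5u + 7v = -11.
Solving simultaneously gives u = 179/12, v = 109/12.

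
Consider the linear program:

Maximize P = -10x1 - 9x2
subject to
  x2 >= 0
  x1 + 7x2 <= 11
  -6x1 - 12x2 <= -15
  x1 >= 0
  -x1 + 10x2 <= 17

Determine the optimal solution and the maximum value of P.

x1 = 0, x2 = 5/4, maximum P = -45/4

At the optimal vertex, -6x1 - 12x2 = -15 and x1 = 0.
Solving simultaneously gives x1 = 0, x2 = 5/4.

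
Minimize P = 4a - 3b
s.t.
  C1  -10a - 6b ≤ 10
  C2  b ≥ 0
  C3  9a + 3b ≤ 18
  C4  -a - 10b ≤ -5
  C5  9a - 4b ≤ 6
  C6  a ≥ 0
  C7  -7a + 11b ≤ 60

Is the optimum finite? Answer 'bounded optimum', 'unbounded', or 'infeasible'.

Corner points and P = 4a - 3b:
  (10/7, 12/7) → P = 4/7
  (3/20, 111/20) → P = -321/20
  (40/47, 39/94) → P = 203/94
  (0, 1/2) → P = -3/2
  (0, 60/11) → P = -180/11
The feasible region has finitely many vertices and no improving ray; the minimum is -180/11 at (0, 60/11).

bounded optimum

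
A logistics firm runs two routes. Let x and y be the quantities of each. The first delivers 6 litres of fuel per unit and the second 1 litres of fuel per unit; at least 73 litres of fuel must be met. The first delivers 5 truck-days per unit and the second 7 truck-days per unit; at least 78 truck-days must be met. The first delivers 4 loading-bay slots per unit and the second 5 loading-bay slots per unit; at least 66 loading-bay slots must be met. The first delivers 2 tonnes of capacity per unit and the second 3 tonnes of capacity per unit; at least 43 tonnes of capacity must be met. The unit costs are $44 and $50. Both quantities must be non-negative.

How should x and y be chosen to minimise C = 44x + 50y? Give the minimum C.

x = 11, y = 7, minimum C = 834

Vertices and C = 44x + 50y:
  (0, 73) → C = 3650
  (43/2, 0) → C = 946
  (11, 7) → C = 834
The feasible region is unbounded (it extends along (0, 1), (1, 0)), but C strictly increases along every unbounded feasible direction, so there is no improving ray and the minimum is attained at a vertex.

The binding constraints are 6x + y = 73 and 2x + 3y = 43.
Solving simultaneously gives x = 11, y = 7.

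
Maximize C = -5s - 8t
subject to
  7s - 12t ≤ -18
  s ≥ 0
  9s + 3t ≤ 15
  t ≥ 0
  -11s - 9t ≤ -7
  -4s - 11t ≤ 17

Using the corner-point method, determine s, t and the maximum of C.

s = 0, t = 3/2, maximum C = -12

Extreme points and C = -5s - 8t:
  (0, 3/2) → C = -12
  (42/43, 89/43) → C = -922/43
  (0, 5) → C = -40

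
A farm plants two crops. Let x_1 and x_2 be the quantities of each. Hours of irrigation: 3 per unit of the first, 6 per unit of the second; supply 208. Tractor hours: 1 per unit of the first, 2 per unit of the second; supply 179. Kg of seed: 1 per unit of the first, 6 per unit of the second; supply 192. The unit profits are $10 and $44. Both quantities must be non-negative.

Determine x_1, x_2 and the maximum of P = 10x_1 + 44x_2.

x_1 = 8, x_2 = 92/3, maximum P = 4288/3

Feasible corners and P = 10x_1 + 44x_2:
  (0, 0) → P = 0
  (0, 32) → P = 1408
  (208/3, 0) → P = 2080/3
  (8, 92/3) → P = 4288/3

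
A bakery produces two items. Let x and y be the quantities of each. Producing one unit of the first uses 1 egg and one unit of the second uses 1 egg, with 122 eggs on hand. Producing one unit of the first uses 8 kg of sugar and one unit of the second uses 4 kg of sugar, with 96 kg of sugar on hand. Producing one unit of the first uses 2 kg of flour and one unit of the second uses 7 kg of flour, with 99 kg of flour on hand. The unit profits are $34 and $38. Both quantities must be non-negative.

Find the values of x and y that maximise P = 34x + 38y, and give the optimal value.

x = 23/4, y = 25/2, maximum P = 1341/2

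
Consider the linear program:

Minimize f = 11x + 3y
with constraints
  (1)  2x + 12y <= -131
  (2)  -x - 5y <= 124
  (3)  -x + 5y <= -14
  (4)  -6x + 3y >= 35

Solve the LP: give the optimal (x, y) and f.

Feasible corners and f = 11x + 3y:
  (-487/22, -159/22) → f = -2917/11
  (-271/26, -358/39) → f = -3697/26
  (-55, -69/5) → f = -3232/5
  (-547/33, -709/33) → f = -8144/33

x = -55, y = -69/5, minimum f = -3232/5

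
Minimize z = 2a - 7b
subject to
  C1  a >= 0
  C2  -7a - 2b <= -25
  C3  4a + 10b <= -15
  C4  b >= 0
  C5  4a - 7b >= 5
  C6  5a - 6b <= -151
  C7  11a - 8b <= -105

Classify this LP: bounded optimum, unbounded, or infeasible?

The boundaries 5a - 6b = -151 and 11a - 8b = -105 meet at (289/13, 568/13), but that point violates 4a + 10b ≤ -15. Every candidate vertex is excluded by some other constraint, so the feasible region is empty.

infeasible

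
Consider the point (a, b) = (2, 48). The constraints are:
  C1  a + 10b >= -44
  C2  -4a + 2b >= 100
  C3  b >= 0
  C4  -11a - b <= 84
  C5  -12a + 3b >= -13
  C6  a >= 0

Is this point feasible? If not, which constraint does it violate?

not feasible — violates C2

Constraint C2: -4a + 2b = 88, which is not ≥ 100. All other constraints are satisfied.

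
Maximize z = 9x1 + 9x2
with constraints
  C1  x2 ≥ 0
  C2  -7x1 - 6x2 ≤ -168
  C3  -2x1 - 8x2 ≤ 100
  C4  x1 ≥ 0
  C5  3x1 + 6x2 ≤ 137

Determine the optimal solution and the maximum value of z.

The binding constraints are x2 = 0 and 3x1 + 6x2 = 137.
Solving simultaneously gives x1 = 137/3, x2 = 0.

x1 = 137/3, x2 = 0, maximum z = 411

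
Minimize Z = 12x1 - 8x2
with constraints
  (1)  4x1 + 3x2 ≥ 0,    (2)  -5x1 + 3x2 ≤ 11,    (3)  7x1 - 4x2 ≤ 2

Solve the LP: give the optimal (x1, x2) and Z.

x1 = 50, x2 = 87, minimum Z = -96

Feasible corners and Z = 12x1 - 8x2:
  (-11/9, 44/27) → Z = -748/27
  (6/37, -8/37) → Z = 136/37
  (50, 87) → Z = -96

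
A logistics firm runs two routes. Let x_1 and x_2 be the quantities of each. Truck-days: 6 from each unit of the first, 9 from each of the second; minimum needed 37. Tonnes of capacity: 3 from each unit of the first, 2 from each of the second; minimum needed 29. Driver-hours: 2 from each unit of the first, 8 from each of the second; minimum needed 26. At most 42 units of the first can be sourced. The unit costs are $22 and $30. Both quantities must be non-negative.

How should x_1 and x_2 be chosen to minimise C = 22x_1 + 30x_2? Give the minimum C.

x_1 = 9, x_2 = 1, minimum C = 228

Extreme points and C = 22x_1 + 30x_2:
  (0, 29/2) → C = 435
  (13, 0) → C = 286
  (42, 0) → C = 924
  (9, 1) → C = 228
The feasible region is unbounded (it extends along (0, 1)), but C strictly increases along every unbounded feasible direction, so there is no improving ray and the minimum is attained at a vertex.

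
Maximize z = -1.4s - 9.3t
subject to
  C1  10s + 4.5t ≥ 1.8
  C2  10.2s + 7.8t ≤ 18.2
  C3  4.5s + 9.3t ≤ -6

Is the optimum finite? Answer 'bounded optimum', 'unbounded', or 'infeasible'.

unbounded

From the feasible point (1458/2425, -454/485), moving in the direction (7.8, -10.2) keeps every constraint satisfied while z increases without bound.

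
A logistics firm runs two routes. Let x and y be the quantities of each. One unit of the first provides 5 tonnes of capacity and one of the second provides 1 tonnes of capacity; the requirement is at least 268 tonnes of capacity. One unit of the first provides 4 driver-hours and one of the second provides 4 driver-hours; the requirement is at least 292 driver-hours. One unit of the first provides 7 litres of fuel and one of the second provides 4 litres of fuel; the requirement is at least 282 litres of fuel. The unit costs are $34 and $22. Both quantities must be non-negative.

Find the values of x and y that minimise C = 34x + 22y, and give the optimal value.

Extreme points and C = 34x + 22y:
  (0, 268) → C = 5896
  (73, 0) → C = 2482
  (195/4, 97/4) → C = 2191
The feasible region is unbounded (it extends along (0, 1), (1, 0)), but C strictly increases along every unbounded feasible direction, so there is no improving ray and the minimum is attained at a vertex.

The optimum lies where 5x + y = 268 and 4x + 4y = 292.
Solving simultaneously gives x = 195/4, y = 97/4.

x = 195/4, y = 97/4, minimum C = 2191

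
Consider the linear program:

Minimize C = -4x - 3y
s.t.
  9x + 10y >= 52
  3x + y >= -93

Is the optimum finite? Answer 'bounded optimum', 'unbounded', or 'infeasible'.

From the feasible point (-982/21, 331/7), moving in the direction (-1, 3) keeps every constraint satisfied while C decreases without bound.

unbounded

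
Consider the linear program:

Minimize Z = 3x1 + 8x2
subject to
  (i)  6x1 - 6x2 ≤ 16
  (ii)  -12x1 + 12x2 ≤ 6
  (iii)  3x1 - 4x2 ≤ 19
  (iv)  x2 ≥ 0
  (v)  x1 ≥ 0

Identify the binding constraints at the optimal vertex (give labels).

(iv) and (v)

Corner points and Z = 3x1 + 8x2:
  (8/3, 0) → Z = 8
  (0, 1/2) → Z = 4
  (0, 0) → Z = 0
The feasible region is unbounded (it extends along (1, 1)), but Z strictly increases along every unbounded feasible direction, so there is no improving ray and the minimum is attained at a vertex.

The minimum is at (0, 0). Substituting into each constraint, equality holds for (iv) and (v); the remaining constraints have slack.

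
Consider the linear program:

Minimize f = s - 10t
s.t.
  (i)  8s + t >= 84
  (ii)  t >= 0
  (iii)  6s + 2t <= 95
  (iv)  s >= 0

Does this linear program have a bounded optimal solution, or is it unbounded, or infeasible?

Extreme points and f = s - 10t:
  (21/2, 0) → f = 21/2
  (73/10, 128/5) → f = -2487/10
  (95/6, 0) → f = 95/6
The feasible region has finitely many vertices and no improving ray; the minimum is -2487/10 at (73/10, 128/5).

bounded optimum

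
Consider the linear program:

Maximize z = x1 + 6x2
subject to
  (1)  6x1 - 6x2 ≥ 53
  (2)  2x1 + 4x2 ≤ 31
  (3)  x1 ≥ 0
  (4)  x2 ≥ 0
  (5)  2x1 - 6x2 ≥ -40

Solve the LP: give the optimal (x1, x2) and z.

Corner points and z = x1 + 6x2:
  (199/18, 20/9) → z = 439/18
  (53/6, 0) → z = 53/6
  (31/2, 0) → z = 31/2

x1 = 199/18, x2 = 20/9, maximum z = 439/18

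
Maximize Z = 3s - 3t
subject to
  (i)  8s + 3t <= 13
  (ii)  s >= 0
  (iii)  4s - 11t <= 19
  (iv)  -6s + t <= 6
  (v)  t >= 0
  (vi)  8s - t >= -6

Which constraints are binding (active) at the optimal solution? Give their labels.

Feasible corners and Z = 3s - 3t:
  (0, 13/3) → Z = -13
  (13/8, 0) → Z = 39/8
  (0, 0) → Z = 0

The maximum is at (13/8, 0). Substituting into each constraint, equality holds for (i) and (v); the remaining constraints have slack.

(i) and (v)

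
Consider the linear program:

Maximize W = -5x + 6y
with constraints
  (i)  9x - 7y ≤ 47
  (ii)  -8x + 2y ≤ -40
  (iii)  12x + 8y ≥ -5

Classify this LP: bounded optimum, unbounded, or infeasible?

From the feasible point (93/19, -8/19), moving in the direction (7, 9) keeps every constraint satisfied while W increases without bound.

unbounded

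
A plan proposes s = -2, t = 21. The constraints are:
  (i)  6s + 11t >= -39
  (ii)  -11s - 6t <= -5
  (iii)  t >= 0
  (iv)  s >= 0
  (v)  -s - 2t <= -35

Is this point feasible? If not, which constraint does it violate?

not feasible — violates (iv)

Constraint (iv): s = -2, which is not ≥ 0. All other constraints are satisfied.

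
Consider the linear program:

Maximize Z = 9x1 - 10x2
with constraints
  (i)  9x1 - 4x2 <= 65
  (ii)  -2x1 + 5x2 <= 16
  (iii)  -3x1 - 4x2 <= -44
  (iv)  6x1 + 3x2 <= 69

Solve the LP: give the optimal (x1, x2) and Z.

Vertices and Z = 9x1 - 10x2:
  (109/12, 67/16) → Z = 319/8
  (157/17, 77/17) → Z = 643/17
  (156/23, 136/23) → Z = 44/23
  (33/4, 13/2) → Z = 37/4

x1 = 109/12, x2 = 67/16, maximum Z = 319/8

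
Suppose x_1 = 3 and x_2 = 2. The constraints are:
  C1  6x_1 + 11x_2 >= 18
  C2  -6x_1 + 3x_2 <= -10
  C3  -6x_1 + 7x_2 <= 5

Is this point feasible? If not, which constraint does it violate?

feasible

C1: 40 ≥ 18 ✓
C2: -12 ≤ -10 ✓
C3: -4 ≤ 5 ✓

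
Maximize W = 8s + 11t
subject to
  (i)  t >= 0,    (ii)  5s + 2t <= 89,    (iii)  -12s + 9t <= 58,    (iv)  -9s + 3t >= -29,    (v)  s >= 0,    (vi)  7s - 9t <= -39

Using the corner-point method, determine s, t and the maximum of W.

Feasible corners and W = 8s + 11t:
  (29/3, 58/3) → W = 290
  (0, 58/9) → W = 638/9
  (63/10, 277/30) → W = 4559/30
  (0, 13/3) → W = 143/3

s = 29/3, t = 58/3, maximum W = 290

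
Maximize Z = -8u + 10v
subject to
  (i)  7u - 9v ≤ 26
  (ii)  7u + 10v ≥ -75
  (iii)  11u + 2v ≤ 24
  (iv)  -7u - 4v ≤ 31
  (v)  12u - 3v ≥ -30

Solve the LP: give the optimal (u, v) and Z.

u = 4/19, v = 206/19, maximum Z = 2028/19

Vertices and Z = -8u + 10v:
  (268/113, -118/113) → Z = -3324/113
  (-25/13, -57/13) → Z = -370/13
  (4/19, 206/19) → Z = 2028/19
  (-71/23, -54/23) → Z = 28/23

The optimum lies where 11u + 2v = 24 and 12u - 3v = -30.
Solving simultaneously gives u = 4/19, v = 206/19.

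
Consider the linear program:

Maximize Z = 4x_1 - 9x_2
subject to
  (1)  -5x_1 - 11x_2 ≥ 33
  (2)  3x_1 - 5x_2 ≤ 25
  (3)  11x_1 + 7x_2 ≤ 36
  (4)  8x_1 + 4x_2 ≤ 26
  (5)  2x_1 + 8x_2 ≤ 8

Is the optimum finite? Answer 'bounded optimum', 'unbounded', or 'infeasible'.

From the feasible point (55/29, -112/29), moving in the direction (-5, -3) keeps every constraint satisfied while Z increases without bound.

unbounded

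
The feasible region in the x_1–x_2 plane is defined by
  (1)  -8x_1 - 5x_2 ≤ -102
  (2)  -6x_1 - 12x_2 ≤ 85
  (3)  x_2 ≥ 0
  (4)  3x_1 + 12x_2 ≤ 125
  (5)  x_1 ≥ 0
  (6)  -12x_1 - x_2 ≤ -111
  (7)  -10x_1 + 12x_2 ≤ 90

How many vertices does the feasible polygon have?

4

Pairwise boundary intersections that survive every other constraint:
  (51/4, 0)
  (453/52, 84/13)
  (125/3, 0)
  (1207/141, 389/47)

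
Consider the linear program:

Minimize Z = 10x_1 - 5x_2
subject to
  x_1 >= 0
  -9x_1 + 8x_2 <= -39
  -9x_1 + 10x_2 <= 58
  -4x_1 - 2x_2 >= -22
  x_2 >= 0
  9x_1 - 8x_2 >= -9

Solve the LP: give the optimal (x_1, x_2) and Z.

x_1 = 13/3, x_2 = 0, minimum Z = 130/3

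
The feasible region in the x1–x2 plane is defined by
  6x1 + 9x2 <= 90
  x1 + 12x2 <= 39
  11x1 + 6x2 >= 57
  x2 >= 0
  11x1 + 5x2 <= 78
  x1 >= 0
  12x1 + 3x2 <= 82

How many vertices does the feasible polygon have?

5

Of the 21 pairwise boundary intersections, those satisfying every inequality are:
  (25/7, 62/21)
  (741/127, 351/127)
  (57/11, 0)
  (41/6, 0)
  (176/27, 34/27)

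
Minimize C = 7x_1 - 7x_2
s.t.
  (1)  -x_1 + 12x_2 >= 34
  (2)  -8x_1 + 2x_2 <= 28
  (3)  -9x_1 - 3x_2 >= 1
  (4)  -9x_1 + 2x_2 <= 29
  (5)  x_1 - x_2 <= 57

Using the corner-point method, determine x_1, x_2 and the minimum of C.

x_1 = -89/45, x_2 = 28/5, minimum C = -2387/45

The optimum lies where -9x_1 - 3x_2 = 1 and -9x_1 + 2x_2 = 29.
Solving simultaneously gives x_1 = -89/45, x_2 = 28/5.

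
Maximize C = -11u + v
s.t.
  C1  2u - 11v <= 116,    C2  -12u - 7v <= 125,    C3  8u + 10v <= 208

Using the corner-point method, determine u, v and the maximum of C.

Vertices and C = -11u + v:
  (-563/146, -821/73) → C = 4551/146
  (862/27, -128/27) → C = -9610/27
  (-1353/32, 437/8) → C = 16631/32

The optimum lies where -12u - 7v = 125 and 8u + 10v = 208.
Solving simultaneously gives u = -1353/32, v = 437/8.

u = -1353/32, v = 437/8, maximum C = 16631/32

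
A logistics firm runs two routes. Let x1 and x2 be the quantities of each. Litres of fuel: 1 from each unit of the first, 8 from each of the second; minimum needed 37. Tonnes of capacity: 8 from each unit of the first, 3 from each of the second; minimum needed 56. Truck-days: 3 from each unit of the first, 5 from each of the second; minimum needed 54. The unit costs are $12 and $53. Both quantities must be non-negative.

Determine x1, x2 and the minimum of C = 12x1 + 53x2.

The feasible region is unbounded (it extends along (0, 1), (1, 0)), but C strictly increases along every unbounded feasible direction, so there is no improving ray and the minimum is attained at a vertex.

The binding constraints are x1 + 8x2 = 37 and 3x1 + 5x2 = 54.
Solving simultaneously gives x1 = 13, x2 = 3.

x1 = 13, x2 = 3, minimum C = 315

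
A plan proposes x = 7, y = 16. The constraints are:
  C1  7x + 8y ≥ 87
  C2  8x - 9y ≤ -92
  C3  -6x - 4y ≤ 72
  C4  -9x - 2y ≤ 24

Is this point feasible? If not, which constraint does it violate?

Constraint C2: 8x - 9y = -88, which is not ≤ -92. All other constraints are satisfied.

not feasible — violates C2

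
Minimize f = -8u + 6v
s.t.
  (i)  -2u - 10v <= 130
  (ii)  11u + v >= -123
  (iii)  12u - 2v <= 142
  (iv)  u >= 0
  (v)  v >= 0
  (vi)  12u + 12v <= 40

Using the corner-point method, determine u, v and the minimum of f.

Feasible corners and f = -8u + 6v:
  (0, 0) → f = 0
  (0, 10/3) → f = 20
  (10/3, 0) → f = -80/3

u = 10/3, v = 0, minimum f = -80/3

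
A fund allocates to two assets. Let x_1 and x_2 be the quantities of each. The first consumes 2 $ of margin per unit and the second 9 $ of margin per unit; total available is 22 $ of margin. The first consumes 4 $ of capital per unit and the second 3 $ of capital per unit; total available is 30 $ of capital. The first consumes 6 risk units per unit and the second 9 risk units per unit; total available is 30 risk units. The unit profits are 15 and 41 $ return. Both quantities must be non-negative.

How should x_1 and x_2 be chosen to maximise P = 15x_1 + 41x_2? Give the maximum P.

x_1 = 2, x_2 = 2, maximum P = 112

Feasible corners and P = 15x_1 + 41x_2:
  (0, 0) → P = 0
  (0, 22/9) → P = 902/9
  (5, 0) → P = 75
  (2, 2) → P = 112

At the optimal vertex, 2x_1 + 9x_2 = 22 and 6x_1 + 9x_2 = 30.
Solving simultaneously gives x_1 = 2, x_2 = 2.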